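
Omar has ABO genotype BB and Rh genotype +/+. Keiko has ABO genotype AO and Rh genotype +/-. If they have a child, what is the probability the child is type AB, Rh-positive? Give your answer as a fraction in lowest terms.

ABO cross BB × AO → offspring phenotypes: 1/2 B, 1/2 AB.
Rh cross +/+ × +/- → 1 Rh+.
Independent loci: P(type AB, Rh-positive) = 1/2 × 1 = 1/2.

1/2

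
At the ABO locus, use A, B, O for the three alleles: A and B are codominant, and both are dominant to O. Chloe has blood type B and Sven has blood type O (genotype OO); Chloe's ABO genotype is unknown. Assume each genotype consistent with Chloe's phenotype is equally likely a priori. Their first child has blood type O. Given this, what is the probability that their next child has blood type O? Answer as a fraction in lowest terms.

Possible genotypes: Chloe ∈ {BB, BO}; Sven ∈ {OO}.
Weight each parental genotype pair by prior × P(type-O child):
  BO × OO: posterior weight 1; P(next child type O) = 1/2.
Weighted sum = 1/2.

1/2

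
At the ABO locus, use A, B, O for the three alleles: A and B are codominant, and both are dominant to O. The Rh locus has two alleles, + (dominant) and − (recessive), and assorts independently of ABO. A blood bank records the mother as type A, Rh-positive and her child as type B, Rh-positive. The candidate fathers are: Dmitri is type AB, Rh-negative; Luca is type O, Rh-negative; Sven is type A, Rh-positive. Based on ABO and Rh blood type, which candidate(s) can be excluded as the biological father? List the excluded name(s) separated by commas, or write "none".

Luca, Sven

A candidate is excluded only if no genotype consistent with his phenotype could produce a type B, Rh-positive child with a type A, Rh-positive mother.
Luca (type O, Rh-): no genotype consistent with that phenotype can produce a type-B Rh+ child with a type-A mother.
Sven (type A, Rh+): no genotype consistent with that phenotype can produce a type-B Rh+ child with a type-A mother.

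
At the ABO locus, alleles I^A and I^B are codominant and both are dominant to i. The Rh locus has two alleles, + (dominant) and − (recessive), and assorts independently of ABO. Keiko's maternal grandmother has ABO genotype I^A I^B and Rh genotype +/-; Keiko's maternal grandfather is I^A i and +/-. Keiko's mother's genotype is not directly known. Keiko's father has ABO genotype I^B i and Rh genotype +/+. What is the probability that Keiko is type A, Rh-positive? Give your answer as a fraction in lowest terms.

Keiko's mother's ABO genotype from I^A I^B × I^A i: 1/4 I^A I^A, 1/4 I^A I^B, 1/4 I^A i, 1/4 I^B i.
Crossing each possibility with the father I^B i and summing P(type A): 1/4·1/2 + 1/4·1/4 + 1/4·1/4 + 1/4·0 = 1/4.
Similarly for Rh via the mother's Rh distribution: P(Rh+) = 1.
Independent loci: 1/4 × 1 = 1/4.

1/4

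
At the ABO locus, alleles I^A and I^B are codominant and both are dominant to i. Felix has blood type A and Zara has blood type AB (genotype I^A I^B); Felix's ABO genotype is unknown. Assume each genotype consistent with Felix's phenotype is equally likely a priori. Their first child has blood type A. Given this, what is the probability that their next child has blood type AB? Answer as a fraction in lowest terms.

Possible genotypes: Felix ∈ {I^A I^A, I^A i}; Zara ∈ {I^A I^B}.
Weight each parental genotype pair by prior × P(type-A child):
  I^A I^A × I^A I^B: posterior weight 1/2; P(next child type AB) = 1/2.
  I^A i × I^A I^B: posterior weight 1/2; P(next child type AB) = 1/4.
Weighted sum = 3/8.

3/8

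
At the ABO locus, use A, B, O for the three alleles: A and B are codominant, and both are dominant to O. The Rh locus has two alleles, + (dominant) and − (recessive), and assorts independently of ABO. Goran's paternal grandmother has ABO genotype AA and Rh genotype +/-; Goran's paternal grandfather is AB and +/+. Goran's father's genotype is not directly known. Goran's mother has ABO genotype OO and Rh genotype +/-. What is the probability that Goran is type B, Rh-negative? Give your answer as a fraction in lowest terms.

1/32

Goran's father's ABO genotype from AA × AB: 1/2 AA, 1/2 AB.
Crossing each possibility with the mother OO and summing P(type B): 1/2·0 + 1/2·1/2 = 1/4.
Similarly for Rh via the father's Rh distribution: P(Rh-) = 1/8.
Independent loci: 1/4 × 1/8 = 1/32.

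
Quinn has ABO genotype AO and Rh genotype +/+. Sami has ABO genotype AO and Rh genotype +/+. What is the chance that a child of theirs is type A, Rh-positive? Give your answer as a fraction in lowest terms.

ABO cross AO × AO → offspring phenotypes: 1/4 O, 3/4 A.
Rh cross +/+ × +/+ → 1 Rh+.
Independent loci: P(type A, Rh-positive) = 3/4 × 1 = 3/4.

3/4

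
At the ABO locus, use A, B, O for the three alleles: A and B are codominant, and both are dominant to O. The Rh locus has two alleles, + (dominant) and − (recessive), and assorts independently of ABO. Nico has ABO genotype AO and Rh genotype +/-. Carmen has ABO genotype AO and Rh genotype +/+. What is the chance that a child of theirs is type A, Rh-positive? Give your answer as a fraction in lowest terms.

ABO cross AO × AO → offspring phenotypes: 1/4 O, 3/4 A.
Rh cross +/- × +/+ → 1 Rh+.
Independent loci: P(type A, Rh-positive) = 3/4 × 1 = 3/4.

3/4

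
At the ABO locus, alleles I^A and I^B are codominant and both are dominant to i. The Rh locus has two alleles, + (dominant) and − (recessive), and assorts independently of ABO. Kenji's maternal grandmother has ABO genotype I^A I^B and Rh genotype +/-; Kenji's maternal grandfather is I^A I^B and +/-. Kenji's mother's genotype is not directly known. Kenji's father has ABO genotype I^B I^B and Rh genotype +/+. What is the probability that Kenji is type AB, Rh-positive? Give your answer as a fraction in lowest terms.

1/2

Kenji's mother's ABO genotype from I^A I^B × I^A I^B: 1/4 I^A I^A, 1/2 I^A I^B, 1/4 I^B I^B.
Crossing each possibility with the father I^B I^B and summing P(type AB): 1/4·1 + 1/2·1/2 + 1/4·0 = 1/2.
Similarly for Rh via the mother's Rh distribution: P(Rh+) = 1.
Independent loci: 1/2 × 1 = 1/2.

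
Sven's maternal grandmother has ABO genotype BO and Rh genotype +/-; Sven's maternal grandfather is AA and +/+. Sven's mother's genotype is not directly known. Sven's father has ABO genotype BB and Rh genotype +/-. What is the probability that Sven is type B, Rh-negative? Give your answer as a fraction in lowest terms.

Sven's mother's ABO genotype from BO × AA: 1/2 AB, 1/2 AO.
Crossing each possibility with the father BB and summing P(type B): 1/2·1/2 + 1/2·1/2 = 1/2.
Similarly for Rh via the mother's Rh distribution: P(Rh-) = 1/8.
Independent loci: 1/2 × 1/8 = 1/16.

1/16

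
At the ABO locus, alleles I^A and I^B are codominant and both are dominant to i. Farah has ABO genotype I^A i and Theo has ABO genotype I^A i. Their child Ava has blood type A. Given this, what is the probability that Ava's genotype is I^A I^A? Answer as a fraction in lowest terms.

Cross I^A i × I^A i → 1/4 I^A I^A, 1/2 I^A i, 1/4 i i.
Type-A genotypes among offspring: I^A I^A (1/4), I^A i (1/2); total 3/4.
P(I^A I^A | type A) = (1/4) / (3/4) = 1/3.

1/3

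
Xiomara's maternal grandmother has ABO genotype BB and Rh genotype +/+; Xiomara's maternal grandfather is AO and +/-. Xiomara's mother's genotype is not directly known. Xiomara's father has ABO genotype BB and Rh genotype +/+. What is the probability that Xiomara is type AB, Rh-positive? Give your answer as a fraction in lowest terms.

Xiomara's mother's ABO genotype from BB × AO: 1/2 AB, 1/2 BO.
Crossing each possibility with the father BB and summing P(type AB): 1/2·1/2 + 1/2·0 = 1/4.
Similarly for Rh via the mother's Rh distribution: P(Rh+) = 1.
Independent loci: 1/4 × 1 = 1/4.

1/4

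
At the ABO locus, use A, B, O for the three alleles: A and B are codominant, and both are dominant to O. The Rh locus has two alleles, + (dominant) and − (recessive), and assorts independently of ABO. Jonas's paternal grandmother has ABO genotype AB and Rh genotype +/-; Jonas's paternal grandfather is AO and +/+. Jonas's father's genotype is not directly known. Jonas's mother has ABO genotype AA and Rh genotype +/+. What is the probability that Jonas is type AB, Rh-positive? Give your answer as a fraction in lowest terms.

1/4

Jonas's father's ABO genotype from AB × AO: 1/4 AA, 1/4 AB, 1/4 AO, 1/4 BO.
Crossing each possibility with the mother AA and summing P(type AB): 1/4·0 + 1/4·1/2 + 1/4·0 + 1/4·1/2 = 1/4.
Similarly for Rh via the father's Rh distribution: P(Rh+) = 1.
Independent loci: 1/4 × 1 = 1/4.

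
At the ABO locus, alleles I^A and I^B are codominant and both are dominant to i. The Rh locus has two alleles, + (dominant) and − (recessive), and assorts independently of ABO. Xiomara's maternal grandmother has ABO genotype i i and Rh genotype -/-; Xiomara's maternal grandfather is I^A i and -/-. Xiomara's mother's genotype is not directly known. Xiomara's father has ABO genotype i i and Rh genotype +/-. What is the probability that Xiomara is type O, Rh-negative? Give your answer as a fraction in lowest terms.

Xiomara's mother's ABO genotype from i i × I^A i: 1/2 I^A i, 1/2 i i.
Crossing each possibility with the father i i and summing P(type O): 1/2·1/2 + 1/2·1 = 3/4.
Similarly for Rh via the mother's Rh distribution: P(Rh-) = 1/2.
Independent loci: 3/4 × 1/2 = 3/8.

3/8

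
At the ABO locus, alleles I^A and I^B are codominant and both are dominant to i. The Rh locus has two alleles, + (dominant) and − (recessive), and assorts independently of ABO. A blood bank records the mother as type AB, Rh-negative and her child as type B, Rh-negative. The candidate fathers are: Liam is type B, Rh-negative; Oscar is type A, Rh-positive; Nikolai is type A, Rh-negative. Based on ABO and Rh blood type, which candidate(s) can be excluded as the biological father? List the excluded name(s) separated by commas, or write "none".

A candidate is excluded only if no genotype consistent with his phenotype could produce a type B, Rh-negative child with a type AB, Rh-negative mother.
Every candidate has at least one consistent genotype combination, so none can be excluded.

none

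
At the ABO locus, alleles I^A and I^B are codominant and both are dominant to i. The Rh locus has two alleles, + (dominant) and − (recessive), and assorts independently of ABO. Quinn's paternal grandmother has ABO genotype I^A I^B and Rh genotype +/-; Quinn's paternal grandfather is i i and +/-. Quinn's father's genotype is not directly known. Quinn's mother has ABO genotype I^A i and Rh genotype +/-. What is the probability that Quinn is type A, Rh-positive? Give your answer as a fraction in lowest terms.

Quinn's father's ABO genotype from I^A I^B × i i: 1/2 I^A i, 1/2 I^B i.
Crossing each possibility with the mother I^A i and summing P(type A): 1/2·3/4 + 1/2·1/4 = 1/2.
Similarly for Rh via the father's Rh distribution: P(Rh+) = 3/4.
Independent loci: 1/2 × 3/4 = 3/8.

3/8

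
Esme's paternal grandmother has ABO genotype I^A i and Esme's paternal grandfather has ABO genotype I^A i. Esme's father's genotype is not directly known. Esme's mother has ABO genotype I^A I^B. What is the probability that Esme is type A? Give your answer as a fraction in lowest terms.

Esme's father's ABO genotype from I^A i × I^A i: 1/4 I^A I^A, 1/2 I^A i, 1/4 i i.
Crossing each possibility with the mother I^A I^B and summing P(type A): 1/4·1/2 + 1/2·1/2 + 1/4·1/2 = 1/2.

1/2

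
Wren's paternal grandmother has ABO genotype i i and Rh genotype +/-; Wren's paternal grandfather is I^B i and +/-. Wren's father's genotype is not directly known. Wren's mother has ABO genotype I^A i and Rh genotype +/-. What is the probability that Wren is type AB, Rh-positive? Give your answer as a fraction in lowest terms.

Wren's father's ABO genotype from i i × I^B i: 1/2 I^B i, 1/2 i i.
Crossing each possibility with the mother I^A i and summing P(type AB): 1/2·1/4 + 1/2·0 = 1/8.
Similarly for Rh via the father's Rh distribution: P(Rh+) = 3/4.
Independent loci: 1/8 × 3/4 = 3/32.

3/32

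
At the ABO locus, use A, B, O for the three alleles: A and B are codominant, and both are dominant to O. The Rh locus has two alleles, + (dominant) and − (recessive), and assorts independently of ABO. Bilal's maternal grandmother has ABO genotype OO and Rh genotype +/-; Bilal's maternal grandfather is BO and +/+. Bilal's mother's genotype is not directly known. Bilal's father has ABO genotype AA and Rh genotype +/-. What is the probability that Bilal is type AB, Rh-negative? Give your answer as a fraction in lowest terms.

1/32

Bilal's mother's ABO genotype from OO × BO: 1/2 BO, 1/2 OO.
Crossing each possibility with the father AA and summing P(type AB): 1/2·1/2 + 1/2·0 = 1/4.
Similarly for Rh via the mother's Rh distribution: P(Rh-) = 1/8.
Independent loci: 1/4 × 1/8 = 1/32.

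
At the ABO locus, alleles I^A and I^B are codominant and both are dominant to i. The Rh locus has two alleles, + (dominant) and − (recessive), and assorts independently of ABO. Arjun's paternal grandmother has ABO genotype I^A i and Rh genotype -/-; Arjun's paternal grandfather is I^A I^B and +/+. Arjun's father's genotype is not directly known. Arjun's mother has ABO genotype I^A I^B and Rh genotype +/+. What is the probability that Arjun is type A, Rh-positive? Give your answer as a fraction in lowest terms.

Arjun's father's ABO genotype from I^A i × I^A I^B: 1/4 I^A I^A, 1/4 I^A I^B, 1/4 I^A i, 1/4 I^B i.
Crossing each possibility with the mother I^A I^B and summing P(type A): 1/4·1/2 + 1/4·1/4 + 1/4·1/2 + 1/4·1/4 = 3/8.
Similarly for Rh via the father's Rh distribution: P(Rh+) = 1.
Independent loci: 3/8 × 1 = 3/8.

3/8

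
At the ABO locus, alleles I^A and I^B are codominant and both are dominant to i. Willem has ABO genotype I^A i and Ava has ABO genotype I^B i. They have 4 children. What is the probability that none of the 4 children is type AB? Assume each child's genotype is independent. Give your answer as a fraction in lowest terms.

ABO cross I^A i × I^B i → 1/4 O, 1/4 A, 1/4 B, 1/4 AB.
So P(type AB) = 1/4 per child.
P(not type AB) = 3/4 for one child; (3/4)^4 = 81/256.

81/256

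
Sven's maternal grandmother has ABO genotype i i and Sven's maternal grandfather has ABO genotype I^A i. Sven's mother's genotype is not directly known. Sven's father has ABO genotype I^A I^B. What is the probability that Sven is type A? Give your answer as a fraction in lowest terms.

Sven's mother's ABO genotype from i i × I^A i: 1/2 I^A i, 1/2 i i.
Crossing each possibility with the father I^A I^B and summing P(type A): 1/2·1/2 + 1/2·1/2 = 1/2.

1/2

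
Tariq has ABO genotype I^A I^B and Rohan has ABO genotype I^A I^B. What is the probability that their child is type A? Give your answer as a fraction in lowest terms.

1/4

ABO cross I^A I^B × I^A I^B → offspring phenotypes: 1/4 A, 1/4 B, 1/2 AB.
So P(type A) = 1/4.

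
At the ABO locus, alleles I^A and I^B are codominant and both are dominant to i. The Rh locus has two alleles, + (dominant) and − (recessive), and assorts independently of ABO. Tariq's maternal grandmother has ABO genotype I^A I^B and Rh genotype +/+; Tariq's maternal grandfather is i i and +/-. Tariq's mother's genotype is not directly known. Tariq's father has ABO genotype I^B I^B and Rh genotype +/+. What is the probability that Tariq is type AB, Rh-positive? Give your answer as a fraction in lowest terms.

Tariq's mother's ABO genotype from I^A I^B × i i: 1/2 I^A i, 1/2 I^B i.
Crossing each possibility with the father I^B I^B and summing P(type AB): 1/2·1/2 + 1/2·0 = 1/4.
Similarly for Rh via the mother's Rh distribution: P(Rh+) = 1.
Independent loci: 1/4 × 1 = 1/4.

1/4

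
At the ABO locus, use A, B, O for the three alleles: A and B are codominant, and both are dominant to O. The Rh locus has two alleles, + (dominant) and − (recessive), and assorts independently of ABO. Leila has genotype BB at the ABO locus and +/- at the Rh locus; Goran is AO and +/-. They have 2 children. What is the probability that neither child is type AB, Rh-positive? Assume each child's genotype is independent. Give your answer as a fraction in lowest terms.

ABO cross BB × AO → 1/2 B, 1/2 AB.
Rh cross +/- × +/- → 3/4 Rh+, 1/4 Rh-; so P(type AB, Rh-positive) = 1/2 × 3/4 = 3/8 per child.
P(not type AB, Rh-positive) = 5/8 for one child; (5/8)^2 = 25/64.

25/64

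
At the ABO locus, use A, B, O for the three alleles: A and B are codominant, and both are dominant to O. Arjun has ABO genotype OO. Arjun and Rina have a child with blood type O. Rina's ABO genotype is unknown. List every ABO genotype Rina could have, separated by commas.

AO, BO, OO

For each candidate genotype of Rina, check whether crossing it with OO can produce every observed child phenotype.
  AA → possible child types {A} ✗
  AB → possible child types {A, B} ✗
  AO → possible child types {O, A} ✓
  BB → possible child types {B} ✗
  BO → possible child types {O, B} ✓
  OO → possible child types {O} ✓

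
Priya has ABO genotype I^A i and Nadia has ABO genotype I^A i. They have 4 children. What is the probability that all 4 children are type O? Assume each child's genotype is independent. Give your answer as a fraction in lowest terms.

1/256

ABO cross I^A i × I^A i → 1/4 O, 3/4 A.
So P(type O) = 1/4 per child.
All 4 independent: (1/4)^4 = 1/256.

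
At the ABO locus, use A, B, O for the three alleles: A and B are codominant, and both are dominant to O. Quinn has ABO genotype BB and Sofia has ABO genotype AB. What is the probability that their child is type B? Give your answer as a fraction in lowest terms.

ABO cross BB × AB → offspring phenotypes: 1/2 B, 1/2 AB.
So P(type B) = 1/2.

1/2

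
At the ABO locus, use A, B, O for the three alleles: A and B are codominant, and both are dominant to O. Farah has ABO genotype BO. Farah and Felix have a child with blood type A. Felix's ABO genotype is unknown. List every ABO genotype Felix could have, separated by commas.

For each candidate genotype of Felix, check whether crossing it with BO can produce every observed child phenotype.
  AA → possible child types {A, AB} ✓
  AB → possible child types {A, B, AB} ✓
  AO → possible child types {O, A, B, AB} ✓
  BB → possible child types {B} ✗
  BO → possible child types {O, B} ✗
  OO → possible child types {O, B} ✗

AA, AB, AO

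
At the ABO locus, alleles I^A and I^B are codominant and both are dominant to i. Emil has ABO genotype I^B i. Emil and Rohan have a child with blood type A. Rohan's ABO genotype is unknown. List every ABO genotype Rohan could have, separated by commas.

For each candidate genotype of Rohan, check whether crossing it with I^B i can produce every observed child phenotype.
  I^A I^A → possible child types {A, AB} ✓
  I^A I^B → possible child types {A, B, AB} ✓
  I^A i → possible child types {O, A, B, AB} ✓
  I^B I^B → possible child types {B} ✗
  I^B i → possible child types {O, B} ✗
  i i → possible child types {O, B} ✗

I^A I^A, I^A I^B, I^A i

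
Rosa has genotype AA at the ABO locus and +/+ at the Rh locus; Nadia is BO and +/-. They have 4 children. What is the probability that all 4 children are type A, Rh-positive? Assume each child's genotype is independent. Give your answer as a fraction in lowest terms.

1/16

ABO cross AA × BO → 1/2 A, 1/2 AB.
Rh cross +/+ × +/- → 1 Rh+; so P(type A, Rh-positive) = 1/2 × 1 = 1/2 per child.
All 4 independent: (1/2)^4 = 1/16.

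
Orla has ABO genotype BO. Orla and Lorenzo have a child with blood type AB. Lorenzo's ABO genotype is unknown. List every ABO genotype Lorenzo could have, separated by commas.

For each candidate genotype of Lorenzo, check whether crossing it with BO can produce every observed child phenotype.
  AA → possible child types {A, AB} ✓
  AB → possible child types {A, B, AB} ✓
  AO → possible child types {O, A, B, AB} ✓
  BB → possible child types {B} ✗
  BO → possible child types {O, B} ✗
  OO → possible child types {O, B} ✗

AA, AB, AO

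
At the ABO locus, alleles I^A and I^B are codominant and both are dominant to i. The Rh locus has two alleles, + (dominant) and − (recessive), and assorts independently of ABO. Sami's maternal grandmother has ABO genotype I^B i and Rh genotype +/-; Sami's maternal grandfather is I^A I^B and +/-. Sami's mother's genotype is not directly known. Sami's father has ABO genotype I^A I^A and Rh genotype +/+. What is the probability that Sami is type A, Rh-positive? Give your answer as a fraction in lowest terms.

Sami's mother's ABO genotype from I^B i × I^A I^B: 1/4 I^A I^B, 1/4 I^A i, 1/4 I^B I^B, 1/4 I^B i.
Crossing each possibility with the father I^A I^A and summing P(type A): 1/4·1/2 + 1/4·1 + 1/4·0 + 1/4·1/2 = 1/2.
Similarly for Rh via the mother's Rh distribution: P(Rh+) = 1.
Independent loci: 1/2 × 1 = 1/2.

1/2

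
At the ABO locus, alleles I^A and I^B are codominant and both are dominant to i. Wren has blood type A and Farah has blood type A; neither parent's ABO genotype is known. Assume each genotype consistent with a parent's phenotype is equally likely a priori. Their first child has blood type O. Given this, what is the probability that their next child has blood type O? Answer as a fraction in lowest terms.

1/4

Possible genotypes: Wren ∈ {I^A I^A, I^A i}; Farah ∈ {I^A I^A, I^A i}.
Weight each parental genotype pair by prior × P(type-O child):
  I^A i × I^A i: posterior weight 1; P(next child type O) = 1/4.
Weighted sum = 1/4.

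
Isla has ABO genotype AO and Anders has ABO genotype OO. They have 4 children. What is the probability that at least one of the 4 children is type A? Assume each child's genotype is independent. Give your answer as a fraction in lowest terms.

ABO cross AO × OO → 1/2 O, 1/2 A.
So P(type A) = 1/2 per child.
P(none) = (1/2)^4 = 1/16; P(at least one) = 1 − 1/16 = 15/16.

15/16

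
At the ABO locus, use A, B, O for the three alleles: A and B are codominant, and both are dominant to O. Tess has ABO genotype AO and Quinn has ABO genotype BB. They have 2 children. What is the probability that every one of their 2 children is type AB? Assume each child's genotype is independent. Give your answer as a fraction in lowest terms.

ABO cross AO × BB → 1/2 B, 1/2 AB.
So P(type AB) = 1/2 per child.
All 2 independent: (1/2)^2 = 1/4.

1/4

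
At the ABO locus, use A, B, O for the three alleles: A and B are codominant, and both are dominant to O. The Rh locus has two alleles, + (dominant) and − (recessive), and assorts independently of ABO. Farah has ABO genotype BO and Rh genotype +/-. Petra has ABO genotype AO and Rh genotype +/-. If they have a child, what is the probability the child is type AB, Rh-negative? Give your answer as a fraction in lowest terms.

1/16

ABO cross BO × AO → offspring phenotypes: 1/4 O, 1/4 A, 1/4 B, 1/4 AB.
Rh cross +/- × +/- → 3/4 Rh+, 1/4 Rh-.
Independent loci: P(type AB, Rh-negative) = 1/4 × 1/4 = 1/16.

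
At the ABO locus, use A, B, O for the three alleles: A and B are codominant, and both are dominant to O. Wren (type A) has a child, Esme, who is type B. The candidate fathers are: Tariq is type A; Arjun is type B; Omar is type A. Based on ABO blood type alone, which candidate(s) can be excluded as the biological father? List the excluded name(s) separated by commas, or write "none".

A candidate is excluded only if no genotype consistent with his phenotype could produce a type B child with a type A mother.
Tariq (type A): no genotype consistent with that phenotype can produce a type-B child with a type-A mother.
Omar (type A): no genotype consistent with that phenotype can produce a type-B child with a type-A mother.

Tariq, Omar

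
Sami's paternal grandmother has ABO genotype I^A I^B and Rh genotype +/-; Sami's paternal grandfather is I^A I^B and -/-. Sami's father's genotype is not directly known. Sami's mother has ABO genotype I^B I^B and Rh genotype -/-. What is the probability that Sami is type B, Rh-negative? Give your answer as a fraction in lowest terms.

Sami's father's ABO genotype from I^A I^B × I^A I^B: 1/4 I^A I^A, 1/2 I^A I^B, 1/4 I^B I^B.
Crossing each possibility with the mother I^B I^B and summing P(type B): 1/4·0 + 1/2·1/2 + 1/4·1 = 1/2.
Similarly for Rh via the father's Rh distribution: P(Rh-) = 3/4.
Independent loci: 1/2 × 3/4 = 3/8.

3/8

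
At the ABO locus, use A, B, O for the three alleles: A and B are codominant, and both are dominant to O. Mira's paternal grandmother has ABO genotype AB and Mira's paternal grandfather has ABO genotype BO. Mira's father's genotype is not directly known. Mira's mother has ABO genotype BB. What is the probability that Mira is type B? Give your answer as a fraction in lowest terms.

Mira's father's ABO genotype from AB × BO: 1/4 AB, 1/4 AO, 1/4 BB, 1/4 BO.
Crossing each possibility with the mother BB and summing P(type B): 1/4·1/2 + 1/4·1/2 + 1/4·1 + 1/4·1 = 3/4.

3/4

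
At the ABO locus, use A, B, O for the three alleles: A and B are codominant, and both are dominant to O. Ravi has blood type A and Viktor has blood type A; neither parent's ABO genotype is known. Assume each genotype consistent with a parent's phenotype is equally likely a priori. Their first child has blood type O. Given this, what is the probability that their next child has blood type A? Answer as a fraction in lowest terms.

Possible genotypes: Ravi ∈ {AA, AO}; Viktor ∈ {AA, AO}.
Weight each parental genotype pair by prior × P(type-O child):
  AO × AO: posterior weight 1; P(next child type A) = 3/4.
Weighted sum = 3/4.

3/4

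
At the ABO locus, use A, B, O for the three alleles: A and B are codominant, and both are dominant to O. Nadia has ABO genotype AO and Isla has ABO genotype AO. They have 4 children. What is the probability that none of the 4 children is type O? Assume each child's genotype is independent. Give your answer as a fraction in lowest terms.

ABO cross AO × AO → 1/4 O, 3/4 A.
So P(type O) = 1/4 per child.
P(not type O) = 3/4 for one child; (3/4)^4 = 81/256.

81/256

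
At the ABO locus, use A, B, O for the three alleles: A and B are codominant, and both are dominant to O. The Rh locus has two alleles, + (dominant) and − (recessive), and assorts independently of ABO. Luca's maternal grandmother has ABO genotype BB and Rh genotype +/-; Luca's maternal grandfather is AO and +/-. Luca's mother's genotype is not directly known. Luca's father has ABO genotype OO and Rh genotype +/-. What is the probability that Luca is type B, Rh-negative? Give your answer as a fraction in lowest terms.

Luca's mother's ABO genotype from BB × AO: 1/2 AB, 1/2 BO.
Crossing each possibility with the father OO and summing P(type B): 1/2·1/2 + 1/2·1/2 = 1/2.
Similarly for Rh via the mother's Rh distribution: P(Rh-) = 1/4.
Independent loci: 1/2 × 1/4 = 1/8.

1/8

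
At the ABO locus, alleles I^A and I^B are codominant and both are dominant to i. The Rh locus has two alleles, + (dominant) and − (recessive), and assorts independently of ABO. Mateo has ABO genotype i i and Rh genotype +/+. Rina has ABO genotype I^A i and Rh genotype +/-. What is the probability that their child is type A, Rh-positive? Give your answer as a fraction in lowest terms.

ABO cross i i × I^A i → offspring phenotypes: 1/2 O, 1/2 A.
Rh cross +/+ × +/- → 1 Rh+.
Independent loci: P(type A, Rh-positive) = 1/2 × 1 = 1/2.

1/2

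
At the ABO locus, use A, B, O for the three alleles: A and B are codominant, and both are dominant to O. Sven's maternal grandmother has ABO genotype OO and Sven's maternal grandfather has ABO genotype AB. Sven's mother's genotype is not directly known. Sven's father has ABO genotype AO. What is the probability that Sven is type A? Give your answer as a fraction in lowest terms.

Sven's mother's ABO genotype from OO × AB: 1/2 AO, 1/2 BO.
Crossing each possibility with the father AO and summing P(type A): 1/2·3/4 + 1/2·1/4 = 1/2.

1/2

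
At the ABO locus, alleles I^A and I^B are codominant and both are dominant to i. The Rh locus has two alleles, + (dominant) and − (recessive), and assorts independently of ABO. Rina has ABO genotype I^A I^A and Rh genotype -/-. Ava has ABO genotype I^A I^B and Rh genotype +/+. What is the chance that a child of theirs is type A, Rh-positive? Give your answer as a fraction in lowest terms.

1/2

ABO cross I^A I^A × I^A I^B → offspring phenotypes: 1/2 A, 1/2 AB.
Rh cross -/- × +/+ → 1 Rh+.
Independent loci: P(type A, Rh-positive) = 1/2 × 1 = 1/2.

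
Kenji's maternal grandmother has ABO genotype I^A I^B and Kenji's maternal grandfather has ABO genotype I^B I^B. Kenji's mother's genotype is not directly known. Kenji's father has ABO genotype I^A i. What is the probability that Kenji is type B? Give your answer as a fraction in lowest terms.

Kenji's mother's ABO genotype from I^A I^B × I^B I^B: 1/2 I^A I^B, 1/2 I^B I^B.
Crossing each possibility with the father I^A i and summing P(type B): 1/2·1/4 + 1/2·1/2 = 3/8.

3/8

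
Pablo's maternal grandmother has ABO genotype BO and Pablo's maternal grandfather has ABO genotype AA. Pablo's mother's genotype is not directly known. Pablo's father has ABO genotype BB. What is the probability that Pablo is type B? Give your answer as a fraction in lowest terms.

Pablo's mother's ABO genotype from BO × AA: 1/2 AB, 1/2 AO.
Crossing each possibility with the father BB and summing P(type B): 1/2·1/2 + 1/2·1/2 = 1/2.

1/2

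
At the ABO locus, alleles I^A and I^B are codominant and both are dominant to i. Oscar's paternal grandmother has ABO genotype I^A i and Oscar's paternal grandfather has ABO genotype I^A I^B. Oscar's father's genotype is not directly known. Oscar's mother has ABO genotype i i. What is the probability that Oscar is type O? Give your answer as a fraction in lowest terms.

Oscar's father's ABO genotype from I^A i × I^A I^B: 1/4 I^A I^A, 1/4 I^A I^B, 1/4 I^A i, 1/4 I^B i.
Crossing each possibility with the mother i i and summing P(type O): 1/4·0 + 1/4·0 + 1/4·1/2 + 1/4·1/2 = 1/4.

1/4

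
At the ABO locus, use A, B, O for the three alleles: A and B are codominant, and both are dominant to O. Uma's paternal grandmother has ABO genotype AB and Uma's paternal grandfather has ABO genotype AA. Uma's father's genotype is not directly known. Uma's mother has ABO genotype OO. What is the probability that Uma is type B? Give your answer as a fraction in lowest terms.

Uma's father's ABO genotype from AB × AA: 1/2 AA, 1/2 AB.
Crossing each possibility with the mother OO and summing P(type B): 1/2·0 + 1/2·1/2 = 1/4.

1/4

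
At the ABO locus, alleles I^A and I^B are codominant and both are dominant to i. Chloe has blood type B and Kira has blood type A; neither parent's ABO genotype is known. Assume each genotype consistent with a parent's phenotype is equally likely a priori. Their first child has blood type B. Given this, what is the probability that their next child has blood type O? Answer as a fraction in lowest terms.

1/12

Possible genotypes: Chloe ∈ {I^B I^B, I^B i}; Kira ∈ {I^A I^A, I^A i}.
Weight each parental genotype pair by prior × P(type-B child):
  I^B I^B × I^A i: posterior weight 2/3; P(next child type O) = 0.
  I^B i × I^A i: posterior weight 1/3; P(next child type O) = 1/4.
Weighted sum = 1/12.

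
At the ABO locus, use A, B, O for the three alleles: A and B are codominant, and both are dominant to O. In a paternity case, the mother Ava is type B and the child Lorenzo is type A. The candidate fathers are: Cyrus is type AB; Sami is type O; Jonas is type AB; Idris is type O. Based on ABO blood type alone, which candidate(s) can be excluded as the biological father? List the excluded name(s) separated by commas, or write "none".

Sami, Idris

A candidate is excluded only if no genotype consistent with his phenotype could produce a type A child with a type B mother.
Sami (type O): no genotype consistent with that phenotype can produce a type-A child with a type-B mother.
Idris (type O): no genotype consistent with that phenotype can produce a type-A child with a type-B mother.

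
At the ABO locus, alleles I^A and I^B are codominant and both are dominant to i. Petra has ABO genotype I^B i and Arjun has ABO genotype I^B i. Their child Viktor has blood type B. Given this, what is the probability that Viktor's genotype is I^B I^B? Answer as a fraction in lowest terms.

Cross I^B i × I^B i → 1/4 I^B I^B, 1/2 I^B i, 1/4 i i.
Type-B genotypes among offspring: I^B I^B (1/4), I^B i (1/2); total 3/4.
P(I^B I^B | type B) = (1/4) / (3/4) = 1/3.

1/3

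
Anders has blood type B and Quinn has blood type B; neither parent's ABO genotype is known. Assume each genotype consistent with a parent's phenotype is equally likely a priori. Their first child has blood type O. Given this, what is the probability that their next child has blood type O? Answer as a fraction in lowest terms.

1/4

Possible genotypes: Anders ∈ {I^B I^B, I^B i}; Quinn ∈ {I^B I^B, I^B i}.
Weight each parental genotype pair by prior × P(type-O child):
  I^B i × I^B i: posterior weight 1; P(next child type O) = 1/4.
Weighted sum = 1/4.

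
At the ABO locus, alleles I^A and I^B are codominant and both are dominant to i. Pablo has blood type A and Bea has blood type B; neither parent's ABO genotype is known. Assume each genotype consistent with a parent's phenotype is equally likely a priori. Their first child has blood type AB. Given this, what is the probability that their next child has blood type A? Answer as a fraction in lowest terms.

5/36

Possible genotypes: Pablo ∈ {I^A I^A, I^A i}; Bea ∈ {I^B I^B, I^B i}.
Weight each parental genotype pair by prior × P(type-AB child):
  I^A I^A × I^B I^B: posterior weight 4/9; P(next child type A) = 0.
  I^A I^A × I^B i: posterior weight 2/9; P(next child type A) = 1/2.
  I^A i × I^B I^B: posterior weight 2/9; P(next child type A) = 0.
  I^A i × I^B i: posterior weight 1/9; P(next child type A) = 1/4.
Weighted sum = 5/36.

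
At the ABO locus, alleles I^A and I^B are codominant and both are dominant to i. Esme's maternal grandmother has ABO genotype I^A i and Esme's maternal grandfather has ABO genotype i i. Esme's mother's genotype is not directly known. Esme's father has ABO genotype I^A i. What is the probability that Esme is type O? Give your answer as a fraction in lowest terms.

3/8

Esme's mother's ABO genotype from I^A i × i i: 1/2 I^A i, 1/2 i i.
Crossing each possibility with the father I^A i and summing P(type O): 1/2·1/4 + 1/2·1/2 = 3/8.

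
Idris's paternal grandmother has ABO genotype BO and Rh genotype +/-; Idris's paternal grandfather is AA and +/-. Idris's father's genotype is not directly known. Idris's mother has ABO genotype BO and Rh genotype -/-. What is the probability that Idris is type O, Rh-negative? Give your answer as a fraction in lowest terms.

1/16

Idris's father's ABO genotype from BO × AA: 1/2 AB, 1/2 AO.
Crossing each possibility with the mother BO and summing P(type O): 1/2·0 + 1/2·1/4 = 1/8.
Similarly for Rh via the father's Rh distribution: P(Rh-) = 1/2.
Independent loci: 1/8 × 1/2 = 1/16.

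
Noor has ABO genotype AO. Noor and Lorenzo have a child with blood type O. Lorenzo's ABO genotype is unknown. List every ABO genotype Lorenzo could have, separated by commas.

AO, BO, OO

For each candidate genotype of Lorenzo, check whether crossing it with AO can produce every observed child phenotype.
  AA → possible child types {A} ✗
  AB → possible child types {A, B, AB} ✗
  AO → possible child types {O, A} ✓
  BB → possible child types {B, AB} ✗
  BO → possible child types {O, A, B, AB} ✓
  OO → possible child types {O, A} ✓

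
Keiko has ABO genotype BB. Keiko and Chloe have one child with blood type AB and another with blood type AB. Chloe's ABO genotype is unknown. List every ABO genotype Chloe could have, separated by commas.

For each candidate genotype of Chloe, check whether crossing it with BB can produce every observed child phenotype.
  AA → possible child types {AB} ✓
  AB → possible child types {B, AB} ✓
  AO → possible child types {B, AB} ✓
  BB → possible child types {B} ✗
  BO → possible child types {B} ✗
  OO → possible child types {B} ✗

AA, AB, AO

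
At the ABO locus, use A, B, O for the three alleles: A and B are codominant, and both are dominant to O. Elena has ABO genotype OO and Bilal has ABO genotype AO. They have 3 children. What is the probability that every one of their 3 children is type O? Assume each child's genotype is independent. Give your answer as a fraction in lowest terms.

ABO cross OO × AO → 1/2 O, 1/2 A.
So P(type O) = 1/2 per child.
All 3 independent: (1/2)^3 = 1/8.

1/8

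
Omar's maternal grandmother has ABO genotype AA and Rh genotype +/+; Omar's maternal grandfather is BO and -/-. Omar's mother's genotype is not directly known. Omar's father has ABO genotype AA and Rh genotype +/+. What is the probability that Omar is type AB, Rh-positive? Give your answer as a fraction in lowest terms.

Omar's mother's ABO genotype from AA × BO: 1/2 AB, 1/2 AO.
Crossing each possibility with the father AA and summing P(type AB): 1/2·1/2 + 1/2·0 = 1/4.
Similarly for Rh via the mother's Rh distribution: P(Rh+) = 1.
Independent loci: 1/4 × 1 = 1/4.

1/4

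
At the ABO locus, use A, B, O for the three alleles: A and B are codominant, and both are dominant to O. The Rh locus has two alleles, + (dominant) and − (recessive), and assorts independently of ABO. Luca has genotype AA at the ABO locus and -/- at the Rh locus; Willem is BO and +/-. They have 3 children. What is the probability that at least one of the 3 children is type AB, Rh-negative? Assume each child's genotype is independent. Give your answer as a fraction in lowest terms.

ABO cross AA × BO → 1/2 A, 1/2 AB.
Rh cross -/- × +/- → 1/2 Rh+, 1/2 Rh-; so P(type AB, Rh-negative) = 1/2 × 1/2 = 1/4 per child.
P(none) = (3/4)^3 = 27/64; P(at least one) = 1 − 27/64 = 37/64.

37/64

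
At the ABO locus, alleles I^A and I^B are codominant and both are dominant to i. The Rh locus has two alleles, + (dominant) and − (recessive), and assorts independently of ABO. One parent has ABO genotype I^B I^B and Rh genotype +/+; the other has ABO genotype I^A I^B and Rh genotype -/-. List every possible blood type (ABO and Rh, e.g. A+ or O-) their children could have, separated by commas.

Gametes from I^B I^B × I^A I^B give offspring ABO genotypes I^A I^B, I^B I^B, i.e. phenotypes B, AB.
Rh cross +/+ × -/- → phenotypes Rh+.
Combining independently: B+, AB+.

B+, AB+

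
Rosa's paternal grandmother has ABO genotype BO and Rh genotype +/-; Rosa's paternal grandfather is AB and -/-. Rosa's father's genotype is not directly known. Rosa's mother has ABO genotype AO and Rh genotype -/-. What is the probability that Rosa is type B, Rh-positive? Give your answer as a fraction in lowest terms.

1/16

Rosa's father's ABO genotype from BO × AB: 1/4 AB, 1/4 AO, 1/4 BB, 1/4 BO.
Crossing each possibility with the mother AO and summing P(type B): 1/4·1/4 + 1/4·0 + 1/4·1/2 + 1/4·1/4 = 1/4.
Similarly for Rh via the father's Rh distribution: P(Rh+) = 1/4.
Independent loci: 1/4 × 1/4 = 1/16.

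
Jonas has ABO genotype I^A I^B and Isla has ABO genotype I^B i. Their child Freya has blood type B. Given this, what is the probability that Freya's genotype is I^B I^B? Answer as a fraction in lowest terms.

Cross I^A I^B × I^B i → 1/4 I^A I^B, 1/4 I^A i, 1/4 I^B I^B, 1/4 I^B i.
Type-B genotypes among offspring: I^B I^B (1/4), I^B i (1/4); total 1/2.
P(I^B I^B | type B) = (1/4) / (1/2) = 1/2.

1/2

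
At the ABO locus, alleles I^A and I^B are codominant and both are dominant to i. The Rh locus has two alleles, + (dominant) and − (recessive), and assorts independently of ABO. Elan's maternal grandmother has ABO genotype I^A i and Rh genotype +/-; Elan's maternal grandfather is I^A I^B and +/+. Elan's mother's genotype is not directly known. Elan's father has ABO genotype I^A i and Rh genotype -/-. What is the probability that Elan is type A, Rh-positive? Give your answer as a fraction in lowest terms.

Elan's mother's ABO genotype from I^A i × I^A I^B: 1/4 I^A I^A, 1/4 I^A I^B, 1/4 I^A i, 1/4 I^B i.
Crossing each possibility with the father I^A i and summing P(type A): 1/4·1 + 1/4·1/2 + 1/4·3/4 + 1/4·1/4 = 5/8.
Similarly for Rh via the mother's Rh distribution: P(Rh+) = 3/4.
Independent loci: 5/8 × 3/4 = 15/32.

15/32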